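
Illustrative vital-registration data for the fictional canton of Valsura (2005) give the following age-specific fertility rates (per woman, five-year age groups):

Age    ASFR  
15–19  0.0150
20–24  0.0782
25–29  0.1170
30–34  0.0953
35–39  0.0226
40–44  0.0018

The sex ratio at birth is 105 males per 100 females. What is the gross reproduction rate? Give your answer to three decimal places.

Proportion female at birth = 100 / (100 + 105) = 0.48780.
Sum of ASFRs = 0.0150 + 0.0782 + 0.1170 + 0.0953 + 0.0226 + 0.0018 = 0.3299
TFR = 5 × 0.3299 = 1.6495
GRR = 0.48780 × 1.6495 = 0.80463

0.805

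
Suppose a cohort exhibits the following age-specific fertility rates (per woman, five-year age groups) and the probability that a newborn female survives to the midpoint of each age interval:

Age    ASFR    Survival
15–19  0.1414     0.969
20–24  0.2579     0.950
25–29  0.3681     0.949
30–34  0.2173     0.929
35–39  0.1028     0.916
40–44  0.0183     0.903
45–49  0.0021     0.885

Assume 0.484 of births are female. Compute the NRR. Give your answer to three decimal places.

2.531

Proportion female at birth = 0.484.
Survival-weighted fertility by age (5·fₓ·Sₓ):
  15–19: 5 × 0.1414 × 0.969 = 0.68508
  20–24: 5 × 0.2579 × 0.950 = 1.22503
  25–29: 5 × 0.3681 × 0.949 = 1.74663
  30–34: 5 × 0.2173 × 0.929 = 1.00936
  35–39: 5 × 0.1028 × 0.916 = 0.47082
  40–44: 5 × 0.0183 × 0.903 = 0.08262
  45–49: 5 × 0.0021 × 0.885 = 0.00929
Sum = 5.22883
NRR = 0.484 × 5.22883 = 2.53075
An NRR exceeding 1 indicates intrinsic growth under these rates.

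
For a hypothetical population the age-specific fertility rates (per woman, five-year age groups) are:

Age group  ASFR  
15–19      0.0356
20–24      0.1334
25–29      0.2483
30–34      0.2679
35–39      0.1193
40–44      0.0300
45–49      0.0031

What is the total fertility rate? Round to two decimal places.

4.19

Sum of ASFRs = 0.0356 + 0.1334 + 0.2483 + 0.2679 + 0.1193 + 0.0300 + 0.0031 = 0.8376
TFR = 5 × 0.8376 = 4.188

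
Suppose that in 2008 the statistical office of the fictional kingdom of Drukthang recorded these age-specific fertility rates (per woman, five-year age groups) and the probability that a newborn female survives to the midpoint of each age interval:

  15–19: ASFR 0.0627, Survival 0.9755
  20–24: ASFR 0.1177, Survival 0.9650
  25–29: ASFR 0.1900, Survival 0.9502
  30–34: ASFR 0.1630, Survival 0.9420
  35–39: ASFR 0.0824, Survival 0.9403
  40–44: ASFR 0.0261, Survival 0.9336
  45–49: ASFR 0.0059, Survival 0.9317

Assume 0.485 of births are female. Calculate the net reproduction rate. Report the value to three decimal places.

Proportion female at birth = 0.485.
Each age group contributes 5 × ASFR × survival:
  15–19: 5 × 0.0627 × 0.9755 = 0.30582
  20–24: 5 × 0.1177 × 0.9650 = 0.56790
  25–29: 5 × 0.1900 × 0.9502 = 0.90269
  30–34: 5 × 0.1630 × 0.9420 = 0.76773
  35–39: 5 × 0.0824 × 0.9403 = 0.38740
  40–44: 5 × 0.0261 × 0.9336 = 0.12183
  45–49: 5 × 0.0059 × 0.9317 = 0.02749
Sum = 3.08086
NRR = 0.485 × 3.08086 = 1.49422
An NRR exceeding 1 indicates intrinsic growth under these rates.

1.494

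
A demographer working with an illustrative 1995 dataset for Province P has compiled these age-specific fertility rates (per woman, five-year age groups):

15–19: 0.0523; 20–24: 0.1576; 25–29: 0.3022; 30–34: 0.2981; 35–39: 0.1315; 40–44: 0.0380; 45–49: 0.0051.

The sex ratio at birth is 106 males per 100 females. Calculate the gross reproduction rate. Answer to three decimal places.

Proportion female at birth = 100 / (100 + 106) = 0.48544.
Sum of ASFRs = 0.0523 + 0.1576 + 0.3022 + 0.2981 + 0.1315 + 0.0380 + 0.0051 = 0.9848
TFR = 5 × 0.9848 = 4.924
GRR = 0.48544 × 4.924 = 2.39031

2.390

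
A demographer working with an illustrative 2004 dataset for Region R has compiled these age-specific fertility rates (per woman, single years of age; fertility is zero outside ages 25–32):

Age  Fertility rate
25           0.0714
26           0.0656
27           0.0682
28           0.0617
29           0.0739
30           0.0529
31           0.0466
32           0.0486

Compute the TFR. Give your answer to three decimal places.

Sum of ASFRs = 0.0714 + 0.0656 + 0.0682 + 0.0617 + 0.0739 + 0.0529 + 0.0466 + 0.0486 = 0.4889
TFR = 0.4889

0.489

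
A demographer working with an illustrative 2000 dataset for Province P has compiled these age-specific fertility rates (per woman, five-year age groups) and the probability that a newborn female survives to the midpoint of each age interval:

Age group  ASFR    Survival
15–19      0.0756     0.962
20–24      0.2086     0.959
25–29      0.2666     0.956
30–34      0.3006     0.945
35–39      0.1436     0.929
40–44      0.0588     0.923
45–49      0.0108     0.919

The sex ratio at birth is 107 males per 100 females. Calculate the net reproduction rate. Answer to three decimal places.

Proportion female at birth = 100 / (100 + 107) = 0.48309.
Each age group contributes 5 × ASFR × survival:
  15–19: 5 × 0.0756 × 0.962 = 0.36364
  20–24: 5 × 0.2086 × 0.959 = 1.00024
  25–29: 5 × 0.2666 × 0.956 = 1.27435
  30–34: 5 × 0.3006 × 0.945 = 1.42034
  35–39: 5 × 0.1436 × 0.929 = 0.66702
  40–44: 5 × 0.0588 × 0.923 = 0.27136
  45–49: 5 × 0.0108 × 0.919 = 0.04963
Sum = 5.04658
NRR = 0.48309 × 5.04658 = 2.43795

2.438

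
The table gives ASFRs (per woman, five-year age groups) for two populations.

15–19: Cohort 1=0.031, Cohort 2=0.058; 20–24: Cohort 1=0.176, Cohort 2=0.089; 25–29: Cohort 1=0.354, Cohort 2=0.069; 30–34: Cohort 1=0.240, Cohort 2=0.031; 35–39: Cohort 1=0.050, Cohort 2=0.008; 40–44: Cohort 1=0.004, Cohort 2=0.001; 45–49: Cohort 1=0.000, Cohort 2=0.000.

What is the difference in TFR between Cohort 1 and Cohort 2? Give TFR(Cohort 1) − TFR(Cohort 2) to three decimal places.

2.995

Cohort 1:
  Sum of ASFRs = 0.031 + 0.176 + 0.354 + 0.240 + 0.050 + 0.004 + 0.000 = 0.855
  TFR = 5 × 0.855 = 4.275
Cohort 2:
  Sum of ASFRs = 0.058 + 0.089 + 0.069 + 0.031 + 0.008 + 0.001 + 0.000 = 0.256
  TFR = 5 × 0.256 = 1.28
Difference = 4.275 − 1.28 = 2.995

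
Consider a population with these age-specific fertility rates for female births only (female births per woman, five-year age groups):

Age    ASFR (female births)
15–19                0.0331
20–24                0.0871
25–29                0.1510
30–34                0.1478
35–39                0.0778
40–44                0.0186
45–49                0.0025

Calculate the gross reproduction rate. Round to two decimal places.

Sum of female ASFRs = 0.0331 + 0.0871 + 0.1510 + 0.1478 + 0.0778 + 0.0186 + 0.0025 = 0.5179
GRR = 5 × 0.5179 = 2.5895

2.59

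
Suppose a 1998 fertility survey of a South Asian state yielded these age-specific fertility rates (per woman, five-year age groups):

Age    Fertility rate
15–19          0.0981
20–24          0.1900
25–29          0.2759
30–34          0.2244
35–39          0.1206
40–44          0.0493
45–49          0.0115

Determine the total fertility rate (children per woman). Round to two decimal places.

4.85

Sum of ASFRs = 0.0981 + 0.1900 + 0.2759 + 0.2244 + 0.1206 + 0.0493 + 0.0115 = 0.9698
TFR = 5 × 0.9698 = 4.849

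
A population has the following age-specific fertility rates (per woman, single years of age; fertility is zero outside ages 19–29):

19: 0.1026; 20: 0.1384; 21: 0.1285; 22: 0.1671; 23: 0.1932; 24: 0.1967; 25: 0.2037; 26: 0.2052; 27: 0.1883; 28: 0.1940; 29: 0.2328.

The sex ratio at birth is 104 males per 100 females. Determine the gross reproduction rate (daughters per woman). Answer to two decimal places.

0.96

Proportion female at birth = 100 / (100 + 104) = 0.49020.
Sum of ASFRs = 0.1026 + 0.1384 + 0.1285 + 0.1671 + 0.1932 + 0.1967 + 0.2037 + 0.2052 + 0.1883 + 0.1940 + 0.2328 = 1.9505
TFR = 1.9505
GRR = 0.49020 × 1.9505 = 0.95614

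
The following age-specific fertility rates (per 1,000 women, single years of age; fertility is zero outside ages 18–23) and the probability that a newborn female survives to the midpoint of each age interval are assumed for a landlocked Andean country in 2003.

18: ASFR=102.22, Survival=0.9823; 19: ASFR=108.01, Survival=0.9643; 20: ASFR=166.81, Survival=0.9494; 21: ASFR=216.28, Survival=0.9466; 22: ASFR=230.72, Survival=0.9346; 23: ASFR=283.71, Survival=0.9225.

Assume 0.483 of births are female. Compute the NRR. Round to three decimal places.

0.505

Proportion female at birth = 0.483.
Each age group contributes 1 × ASFR × survival:
  18: 1 × 102.22/1000 × 0.9823 = 0.10041
  19: 1 × 108.01/1000 × 0.9643 = 0.10415
  20: 1 × 166.81/1000 × 0.9494 = 0.15837
  21: 1 × 216.28/1000 × 0.9466 = 0.20473
  22: 1 × 230.72/1000 × 0.9346 = 0.21563
  23: 1 × 283.71/1000 × 0.9225 = 0.26172
Sum = 1.04501
NRR = 0.483 × 1.04501 = 0.50474
NRR < 1, so the cohort does not fully replace itself.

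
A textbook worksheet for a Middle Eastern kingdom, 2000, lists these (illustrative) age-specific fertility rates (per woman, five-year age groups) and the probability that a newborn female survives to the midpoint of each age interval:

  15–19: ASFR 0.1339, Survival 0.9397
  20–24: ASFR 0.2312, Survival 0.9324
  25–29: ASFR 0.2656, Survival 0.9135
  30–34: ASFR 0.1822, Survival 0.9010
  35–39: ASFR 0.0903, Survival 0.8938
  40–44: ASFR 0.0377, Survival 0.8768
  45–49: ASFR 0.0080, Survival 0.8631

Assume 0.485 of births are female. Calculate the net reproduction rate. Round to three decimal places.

2.107

Proportion female at birth = 0.485.
Per-age-group product (5 × ASFR × survival probability):
  15–19: 5 × 0.1339 × 0.9397 = 0.62913
  20–24: 5 × 0.2312 × 0.9324 = 1.07785
  25–29: 5 × 0.2656 × 0.9135 = 1.21313
  30–34: 5 × 0.1822 × 0.9010 = 0.82081
  35–39: 5 × 0.0903 × 0.8938 = 0.40355
  40–44: 5 × 0.0377 × 0.8768 = 0.16528
  45–49: 5 × 0.0080 × 0.8631 = 0.03452
Sum = 4.34427
NRR = 0.485 × 4.34427 = 2.10697
NRR > 1, so each generation more than replaces itself.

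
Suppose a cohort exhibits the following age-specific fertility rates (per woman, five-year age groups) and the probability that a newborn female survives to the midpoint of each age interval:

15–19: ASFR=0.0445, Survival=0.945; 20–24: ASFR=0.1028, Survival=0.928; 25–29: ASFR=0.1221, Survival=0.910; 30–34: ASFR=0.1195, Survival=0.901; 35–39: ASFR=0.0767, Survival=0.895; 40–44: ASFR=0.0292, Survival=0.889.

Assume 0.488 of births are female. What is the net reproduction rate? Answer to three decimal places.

Proportion female at birth = 0.488.
Survival-weighted fertility by age (5·fₓ·Sₓ):
  15–19: 5 × 0.0445 × 0.945 = 0.21026
  20–24: 5 × 0.1028 × 0.928 = 0.47699
  25–29: 5 × 0.1221 × 0.910 = 0.55556
  30–34: 5 × 0.1195 × 0.901 = 0.53835
  35–39: 5 × 0.0767 × 0.895 = 0.34323
  40–44: 5 × 0.0292 × 0.889 = 0.12979
Sum = 2.25418
NRR = 0.488 × 2.25418 = 1.10004
An NRR exceeding 1 indicates intrinsic growth under these rates.

1.100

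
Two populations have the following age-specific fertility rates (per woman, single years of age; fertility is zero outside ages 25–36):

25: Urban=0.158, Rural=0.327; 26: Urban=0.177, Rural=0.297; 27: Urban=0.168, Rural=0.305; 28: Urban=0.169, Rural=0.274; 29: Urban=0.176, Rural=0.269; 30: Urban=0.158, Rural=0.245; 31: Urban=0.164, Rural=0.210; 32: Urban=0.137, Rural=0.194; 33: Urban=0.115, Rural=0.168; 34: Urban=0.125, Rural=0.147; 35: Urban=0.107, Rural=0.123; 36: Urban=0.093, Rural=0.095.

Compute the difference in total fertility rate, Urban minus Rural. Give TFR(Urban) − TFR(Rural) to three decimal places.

Urban:
  Sum of ASFRs = 0.158 + 0.177 + 0.168 + 0.169 + 0.176 + 0.158 + 0.164 + 0.137 + 0.115 + 0.125 + 0.107 + 0.093 = 1.747
  TFR = 1.747
Rural:
  Sum of ASFRs = 0.327 + 0.297 + 0.305 + 0.274 + 0.269 + 0.245 + 0.210 + 0.194 + 0.168 + 0.147 + 0.123 + 0.095 = 2.654
  TFR = 2.654
Difference = 1.747 − 2.654 = -0.907

-0.907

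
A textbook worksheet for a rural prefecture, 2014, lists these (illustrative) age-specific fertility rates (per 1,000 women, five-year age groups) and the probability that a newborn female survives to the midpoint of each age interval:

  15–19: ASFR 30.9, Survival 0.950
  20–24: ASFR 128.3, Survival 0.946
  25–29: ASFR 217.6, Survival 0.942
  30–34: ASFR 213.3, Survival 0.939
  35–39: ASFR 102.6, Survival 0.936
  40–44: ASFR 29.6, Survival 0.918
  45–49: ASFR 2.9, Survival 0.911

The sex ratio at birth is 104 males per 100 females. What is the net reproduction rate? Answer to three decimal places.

1.671

Proportion female at birth = 100 / (100 + 104) = 0.49020.
Weighting each age-specific rate by interval width and survival:
  15–19: 5 × 30.9/1000 × 0.950 = 0.14678
  20–24: 5 × 128.3/1000 × 0.946 = 0.60686
  25–29: 5 × 217.6/1000 × 0.942 = 1.02490
  30–34: 5 × 213.3/1000 × 0.939 = 1.00144
  35–39: 5 × 102.6/1000 × 0.936 = 0.48017
  40–44: 5 × 29.6/1000 × 0.918 = 0.13586
  45–49: 5 × 2.9/1000 × 0.911 = 0.01321
Sum = 3.40922
NRR = 0.49020 × 3.40922 = 1.67120
An NRR exceeding 1 indicates intrinsic growth under these rates.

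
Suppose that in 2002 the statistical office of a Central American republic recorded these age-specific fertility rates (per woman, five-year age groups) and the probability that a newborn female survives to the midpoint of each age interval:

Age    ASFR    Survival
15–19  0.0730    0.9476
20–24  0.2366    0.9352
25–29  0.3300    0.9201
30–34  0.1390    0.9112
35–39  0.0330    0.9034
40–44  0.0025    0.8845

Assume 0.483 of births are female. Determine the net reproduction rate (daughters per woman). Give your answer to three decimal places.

Proportion female at birth = 0.483.
Each age group contributes 5 × ASFR × survival:
  15–19: 5 × 0.0730 × 0.9476 = 0.34587
  20–24: 5 × 0.2366 × 0.9352 = 1.10634
  25–29: 5 × 0.3300 × 0.9201 = 1.51817
  30–34: 5 × 0.1390 × 0.9112 = 0.63328
  35–39: 5 × 0.0330 × 0.9034 = 0.14906
  40–44: 5 × 0.0025 × 0.8845 = 0.01106
Sum = 3.76378
NRR = 0.483 × 3.76378 = 1.81791
An NRR exceeding 1 indicates intrinsic growth under these rates.

1.818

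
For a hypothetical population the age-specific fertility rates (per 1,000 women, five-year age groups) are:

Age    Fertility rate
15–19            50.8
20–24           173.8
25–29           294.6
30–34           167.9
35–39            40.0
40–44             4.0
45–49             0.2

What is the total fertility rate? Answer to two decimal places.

Sum of ASFRs = 50.8 + 173.8 + 294.6 + 167.9 + 40.0 + 4.0 + 0.2 = 731.3
TFR = 5 × 731.3 / 1000 = 3.6565

3.66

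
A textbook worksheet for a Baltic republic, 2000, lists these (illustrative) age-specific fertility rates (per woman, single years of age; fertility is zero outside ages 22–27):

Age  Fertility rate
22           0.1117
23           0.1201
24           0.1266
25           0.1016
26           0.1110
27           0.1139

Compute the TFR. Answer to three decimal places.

Sum of ASFRs = 0.1117 + 0.1201 + 0.1266 + 0.1016 + 0.1110 + 0.1139 = 0.6849
TFR = 0.6849

0.685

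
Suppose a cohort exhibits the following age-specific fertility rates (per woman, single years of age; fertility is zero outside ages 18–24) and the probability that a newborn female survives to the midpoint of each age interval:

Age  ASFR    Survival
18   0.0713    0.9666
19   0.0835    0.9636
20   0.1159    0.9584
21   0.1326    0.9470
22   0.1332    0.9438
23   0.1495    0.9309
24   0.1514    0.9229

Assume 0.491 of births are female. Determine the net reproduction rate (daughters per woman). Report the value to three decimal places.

0.388

Proportion female at birth = 0.491.
Per-age-group product (1 × ASFR × survival probability):
  18: 1 × 0.0713 × 0.9666 = 0.06892
  19: 1 × 0.0835 × 0.9636 = 0.08046
  20: 1 × 0.1159 × 0.9584 = 0.11108
  21: 1 × 0.1326 × 0.9470 = 0.12557
  22: 1 × 0.1332 × 0.9438 = 0.12571
  23: 1 × 0.1495 × 0.9309 = 0.13917
  24: 1 × 0.1514 × 0.9229 = 0.13973
Sum = 0.79064
NRR = 0.491 × 0.79064 = 0.38820
An NRR under 1 implies long-run decline under these rates.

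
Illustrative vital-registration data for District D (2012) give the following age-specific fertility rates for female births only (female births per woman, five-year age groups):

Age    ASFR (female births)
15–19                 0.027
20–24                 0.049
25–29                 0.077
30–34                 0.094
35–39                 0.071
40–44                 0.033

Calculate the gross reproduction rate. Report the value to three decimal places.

Sum of female ASFRs = 0.027 + 0.049 + 0.077 + 0.094 + 0.071 + 0.033 = 0.351
GRR = 5 × 0.351 = 1.755

1.755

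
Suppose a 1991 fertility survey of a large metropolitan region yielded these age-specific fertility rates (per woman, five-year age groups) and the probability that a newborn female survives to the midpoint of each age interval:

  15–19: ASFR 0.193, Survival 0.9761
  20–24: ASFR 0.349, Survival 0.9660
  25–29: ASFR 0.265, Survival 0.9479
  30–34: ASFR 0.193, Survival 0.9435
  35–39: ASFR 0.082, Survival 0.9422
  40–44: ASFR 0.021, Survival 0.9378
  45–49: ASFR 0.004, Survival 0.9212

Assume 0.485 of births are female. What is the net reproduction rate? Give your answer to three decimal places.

Proportion female at birth = 0.485.
Survival-weighted fertility by age (5·fₓ·Sₓ):
  15–19: 5 × 0.193 × 0.9761 = 0.94194
  20–24: 5 × 0.349 × 0.9660 = 1.68567
  25–29: 5 × 0.265 × 0.9479 = 1.25597
  30–34: 5 × 0.193 × 0.9435 = 0.91048
  35–39: 5 × 0.082 × 0.9422 = 0.38630
  40–44: 5 × 0.021 × 0.9378 = 0.09847
  45–49: 5 × 0.004 × 0.9212 = 0.01842
Sum = 5.29725
NRR = 0.485 × 5.29725 = 2.56917
An NRR exceeding 1 indicates intrinsic growth under these rates.

2.569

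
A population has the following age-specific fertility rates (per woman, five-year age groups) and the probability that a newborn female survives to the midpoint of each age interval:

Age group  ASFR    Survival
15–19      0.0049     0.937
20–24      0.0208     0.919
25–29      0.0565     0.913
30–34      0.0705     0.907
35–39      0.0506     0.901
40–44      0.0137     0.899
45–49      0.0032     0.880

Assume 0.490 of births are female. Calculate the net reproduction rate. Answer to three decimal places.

0.490

Proportion female at birth = 0.490.
Survival-weighted fertility by age (5·fₓ·Sₓ):
  15–19: 5 × 0.0049 × 0.937 = 0.02296
  20–24: 5 × 0.0208 × 0.919 = 0.09558
  25–29: 5 × 0.0565 × 0.913 = 0.25792
  30–34: 5 × 0.0705 × 0.907 = 0.31972
  35–39: 5 × 0.0506 × 0.901 = 0.22795
  40–44: 5 × 0.0137 × 0.899 = 0.06158
  45–49: 5 × 0.0032 × 0.880 = 0.01408
Sum = 0.99979
NRR = 0.490 × 0.99979 = 0.48990
With NRR below 1 the population is below replacement fertility.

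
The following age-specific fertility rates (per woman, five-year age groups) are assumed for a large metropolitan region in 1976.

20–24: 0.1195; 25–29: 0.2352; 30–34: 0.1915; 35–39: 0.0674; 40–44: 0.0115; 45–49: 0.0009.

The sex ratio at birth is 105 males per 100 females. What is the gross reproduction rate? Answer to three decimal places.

Proportion female at birth = 100 / (100 + 105) = 0.48780.
Sum of ASFRs = 0.1195 + 0.2352 + 0.1915 + 0.0674 + 0.0115 + 0.0009 = 0.6260
TFR = 5 × 0.6260 = 3.13
GRR = 0.48780 × 3.13 = 1.52681

1.527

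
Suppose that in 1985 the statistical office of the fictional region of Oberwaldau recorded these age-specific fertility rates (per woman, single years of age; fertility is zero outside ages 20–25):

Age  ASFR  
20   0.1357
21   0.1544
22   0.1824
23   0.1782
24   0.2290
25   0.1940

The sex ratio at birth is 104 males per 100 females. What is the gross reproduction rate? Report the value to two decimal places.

Proportion female at birth = 100 / (100 + 104) = 0.49020.
Sum of ASFRs = 0.1357 + 0.1544 + 0.1824 + 0.1782 + 0.2290 + 0.1940 = 1.0737
TFR = 1.0737
GRR = 0.49020 × 1.0737 = 0.52633

0.53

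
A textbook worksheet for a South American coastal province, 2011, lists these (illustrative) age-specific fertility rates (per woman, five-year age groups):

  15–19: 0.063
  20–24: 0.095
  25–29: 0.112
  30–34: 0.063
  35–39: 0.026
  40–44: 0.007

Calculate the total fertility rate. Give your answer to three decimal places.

Sum of ASFRs = 0.063 + 0.095 + 0.112 + 0.063 + 0.026 + 0.007 = 0.366
TFR = 5 × 0.366 = 1.83

1.830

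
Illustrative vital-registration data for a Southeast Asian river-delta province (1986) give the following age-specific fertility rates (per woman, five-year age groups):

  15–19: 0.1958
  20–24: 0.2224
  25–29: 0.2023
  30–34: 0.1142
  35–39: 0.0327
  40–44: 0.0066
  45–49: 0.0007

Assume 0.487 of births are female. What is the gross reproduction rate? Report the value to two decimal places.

1.89

Proportion female at birth = 0.487.
Sum of ASFRs = 0.1958 + 0.2224 + 0.2023 + 0.1142 + 0.0327 + 0.0066 + 0.0007 = 0.7747
TFR = 5 × 0.7747 = 3.8735
GRR = 0.487 × 3.8735 = 1.88639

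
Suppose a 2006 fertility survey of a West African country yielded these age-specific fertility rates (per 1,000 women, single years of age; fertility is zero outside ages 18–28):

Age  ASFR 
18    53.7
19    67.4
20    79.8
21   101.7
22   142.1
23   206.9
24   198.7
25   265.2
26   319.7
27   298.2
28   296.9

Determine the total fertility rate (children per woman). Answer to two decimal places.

Sum of ASFRs = 53.7 + 67.4 + 79.8 + 101.7 + 142.1 + 206.9 + 198.7 + 265.2 + 319.7 + 298.2 + 296.9 = 2030.3
TFR = 2030.3 / 1000 = 2.0303

2.03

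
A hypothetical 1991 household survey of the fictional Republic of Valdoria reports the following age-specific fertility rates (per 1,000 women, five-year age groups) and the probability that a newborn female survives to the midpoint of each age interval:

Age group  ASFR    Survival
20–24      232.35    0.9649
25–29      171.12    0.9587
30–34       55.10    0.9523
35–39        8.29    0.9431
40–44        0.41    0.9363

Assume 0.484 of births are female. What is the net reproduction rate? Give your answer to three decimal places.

Proportion female at birth = 0.484.
Per-age-group product (5 × ASFR × survival probability):
  20–24: 5 × 232.35/1000 × 0.9649 = 1.12097
  25–29: 5 × 171.12/1000 × 0.9587 = 0.82026
  30–34: 5 × 55.10/1000 × 0.9523 = 0.26236
  35–39: 5 × 8.29/1000 × 0.9431 = 0.03909
  40–44: 5 × 0.41/1000 × 0.9363 = 0.00192
Sum = 2.24460
NRR = 0.484 × 2.24460 = 1.08639
An NRR exceeding 1 indicates intrinsic growth under these rates.

1.086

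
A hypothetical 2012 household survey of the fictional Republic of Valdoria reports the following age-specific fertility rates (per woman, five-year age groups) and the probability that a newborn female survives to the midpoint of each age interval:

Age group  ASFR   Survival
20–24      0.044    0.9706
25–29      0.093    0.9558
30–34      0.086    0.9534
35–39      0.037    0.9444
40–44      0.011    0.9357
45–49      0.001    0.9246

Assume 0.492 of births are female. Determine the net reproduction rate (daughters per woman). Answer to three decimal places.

0.639

Proportion female at birth = 0.492.
Weighting each age-specific rate by interval width and survival:
  20–24: 5 × 0.044 × 0.9706 = 0.21353
  25–29: 5 × 0.093 × 0.9558 = 0.44445
  30–34: 5 × 0.086 × 0.9534 = 0.40996
  35–39: 5 × 0.037 × 0.9444 = 0.17471
  40–44: 5 × 0.011 × 0.9357 = 0.05146
  45–49: 5 × 0.001 × 0.9246 = 0.00462
Sum = 1.29873
NRR = 0.492 × 1.29873 = 0.63898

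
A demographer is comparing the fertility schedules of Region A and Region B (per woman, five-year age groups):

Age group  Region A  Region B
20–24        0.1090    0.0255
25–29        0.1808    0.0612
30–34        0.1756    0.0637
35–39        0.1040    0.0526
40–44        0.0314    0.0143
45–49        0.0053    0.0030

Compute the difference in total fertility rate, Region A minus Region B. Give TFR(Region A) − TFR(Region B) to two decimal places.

Region A:
  Sum of ASFRs = 0.1090 + 0.1808 + 0.1756 + 0.1040 + 0.0314 + 0.0053 = 0.6061
  TFR = 5 × 0.6061 = 3.0305
Region B:
  Sum of ASFRs = 0.0255 + 0.0612 + 0.0637 + 0.0526 + 0.0143 + 0.0030 = 0.2203
  TFR = 5 × 0.2203 = 1.1015
Difference = 3.0305 − 1.1015 = 1.929

1.93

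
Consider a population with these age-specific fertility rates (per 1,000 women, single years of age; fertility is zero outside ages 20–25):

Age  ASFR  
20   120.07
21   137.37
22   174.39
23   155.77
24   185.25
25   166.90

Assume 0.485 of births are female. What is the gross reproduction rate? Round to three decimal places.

0.456

Proportion female at birth = 0.485.
Sum of ASFRs = 120.07 + 137.37 + 174.39 + 155.77 + 185.25 + 166.90 = 939.75
TFR = 939.75 / 1000 = 0.93975
GRR = 0.485 × 0.93975 = 0.45578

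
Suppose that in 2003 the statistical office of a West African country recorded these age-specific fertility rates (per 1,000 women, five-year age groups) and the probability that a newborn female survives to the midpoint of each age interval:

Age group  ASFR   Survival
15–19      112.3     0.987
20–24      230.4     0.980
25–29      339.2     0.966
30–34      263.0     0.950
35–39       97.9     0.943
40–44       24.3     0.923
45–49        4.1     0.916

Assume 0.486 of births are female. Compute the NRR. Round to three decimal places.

2.509

Proportion female at birth = 0.486.
Survival-weighted fertility by age (5·fₓ·Sₓ):
  15–19: 5 × 112.3/1000 × 0.987 = 0.55420
  20–24: 5 × 230.4/1000 × 0.980 = 1.12896
  25–29: 5 × 339.2/1000 × 0.966 = 1.63834
  30–34: 5 × 263.0/1000 × 0.950 = 1.24925
  35–39: 5 × 97.9/1000 × 0.943 = 0.46160
  40–44: 5 × 24.3/1000 × 0.923 = 0.11214
  45–49: 5 × 4.1/1000 × 0.916 = 0.01878
Sum = 5.16327
NRR = 0.486 × 5.16327 = 2.50935
With NRR above 1 the population is above replacement fertility.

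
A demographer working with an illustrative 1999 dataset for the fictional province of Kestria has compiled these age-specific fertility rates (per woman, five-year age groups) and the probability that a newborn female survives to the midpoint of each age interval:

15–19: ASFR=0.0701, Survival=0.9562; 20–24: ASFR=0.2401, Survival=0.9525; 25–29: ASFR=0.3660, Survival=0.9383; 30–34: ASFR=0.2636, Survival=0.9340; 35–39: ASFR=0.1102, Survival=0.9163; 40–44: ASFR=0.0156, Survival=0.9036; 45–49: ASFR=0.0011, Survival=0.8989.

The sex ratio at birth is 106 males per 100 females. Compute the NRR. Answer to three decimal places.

2.431

Proportion female at birth = 100 / (100 + 106) = 0.48544.
Weighting each age-specific rate by interval width and survival:
  15–19: 5 × 0.0701 × 0.9562 = 0.33515
  20–24: 5 × 0.2401 × 0.9525 = 1.14348
  25–29: 5 × 0.3660 × 0.9383 = 1.71709
  30–34: 5 × 0.2636 × 0.9340 = 1.23101
  35–39: 5 × 0.1102 × 0.9163 = 0.50488
  40–44: 5 × 0.0156 × 0.9036 = 0.07048
  45–49: 5 × 0.0011 × 0.8989 = 0.00494
Sum = 5.00703
NRR = 0.48544 × 5.00703 = 2.43061
NRR > 1, so each generation more than replaces itself.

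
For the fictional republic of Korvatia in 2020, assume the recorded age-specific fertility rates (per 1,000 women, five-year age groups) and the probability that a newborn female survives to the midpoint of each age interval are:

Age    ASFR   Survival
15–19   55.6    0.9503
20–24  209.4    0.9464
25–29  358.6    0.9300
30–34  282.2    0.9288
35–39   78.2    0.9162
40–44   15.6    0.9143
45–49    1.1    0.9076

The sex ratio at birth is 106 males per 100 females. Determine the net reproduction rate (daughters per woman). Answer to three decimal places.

Proportion female at birth = 100 / (100 + 106) = 0.48544.
Survival-weighted fertility by age (5·fₓ·Sₓ):
  15–19: 5 × 55.6/1000 × 0.9503 = 0.26418
  20–24: 5 × 209.4/1000 × 0.9464 = 0.99088
  25–29: 5 × 358.6/1000 × 0.9300 = 1.66749
  30–34: 5 × 282.2/1000 × 0.9288 = 1.31054
  35–39: 5 × 78.2/1000 × 0.9162 = 0.35823
  40–44: 5 × 15.6/1000 × 0.9143 = 0.07132
  45–49: 5 × 1.1/1000 × 0.9076 = 0.00499
Sum = 4.66763
NRR = 0.48544 × 4.66763 = 2.26585
With NRR above 1 the population is above replacement fertility.

2.266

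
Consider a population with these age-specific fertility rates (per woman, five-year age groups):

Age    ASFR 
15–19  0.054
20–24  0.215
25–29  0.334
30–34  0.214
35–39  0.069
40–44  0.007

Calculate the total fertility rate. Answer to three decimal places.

Sum of ASFRs = 0.054 + 0.215 + 0.334 + 0.214 + 0.069 + 0.007 = 0.893
TFR = 5 × 0.893 = 4.465

4.465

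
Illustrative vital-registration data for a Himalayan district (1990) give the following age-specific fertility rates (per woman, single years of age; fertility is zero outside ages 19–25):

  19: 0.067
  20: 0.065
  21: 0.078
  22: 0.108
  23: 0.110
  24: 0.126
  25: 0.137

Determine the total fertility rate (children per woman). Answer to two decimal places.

Sum of ASFRs = 0.067 + 0.065 + 0.078 + 0.108 + 0.110 + 0.126 + 0.137 = 0.691
TFR = 0.691

0.69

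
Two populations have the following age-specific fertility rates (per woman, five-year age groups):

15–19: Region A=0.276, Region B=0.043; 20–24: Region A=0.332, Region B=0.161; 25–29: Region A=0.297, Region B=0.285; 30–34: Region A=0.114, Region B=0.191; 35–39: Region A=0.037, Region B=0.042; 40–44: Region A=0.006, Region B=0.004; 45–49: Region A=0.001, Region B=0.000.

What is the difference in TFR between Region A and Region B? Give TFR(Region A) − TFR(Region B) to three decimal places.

Region A:
  Sum of ASFRs = 0.276 + 0.332 + 0.297 + 0.114 + 0.037 + 0.006 + 0.001 = 1.063
  TFR = 5 × 1.063 = 5.315
Region B:
  Sum of ASFRs = 0.043 + 0.161 + 0.285 + 0.191 + 0.042 + 0.004 + 0.000 = 0.726
  TFR = 5 × 0.726 = 3.63
Difference = 5.315 − 3.63 = 1.685

1.685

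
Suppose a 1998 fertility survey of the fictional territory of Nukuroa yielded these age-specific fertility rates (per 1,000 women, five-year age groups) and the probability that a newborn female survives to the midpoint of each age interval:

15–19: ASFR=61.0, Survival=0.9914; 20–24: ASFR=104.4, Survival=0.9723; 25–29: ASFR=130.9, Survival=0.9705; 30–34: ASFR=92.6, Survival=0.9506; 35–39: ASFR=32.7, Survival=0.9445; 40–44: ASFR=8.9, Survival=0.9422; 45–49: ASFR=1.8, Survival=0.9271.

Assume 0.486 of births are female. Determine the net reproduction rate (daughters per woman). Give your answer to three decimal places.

Proportion female at birth = 0.486.
Weighting each age-specific rate by interval width and survival:
  15–19: 5 × 61.0/1000 × 0.9914 = 0.30238
  20–24: 5 × 104.4/1000 × 0.9723 = 0.50754
  25–29: 5 × 130.9/1000 × 0.9705 = 0.63519
  30–34: 5 × 92.6/1000 × 0.9506 = 0.44013
  35–39: 5 × 32.7/1000 × 0.9445 = 0.15443
  40–44: 5 × 8.9/1000 × 0.9422 = 0.04193
  45–49: 5 × 1.8/1000 × 0.9271 = 0.00834
Sum = 2.08994
NRR = 0.486 × 2.08994 = 1.01571
NRR > 1, so each generation more than replaces itself.

1.016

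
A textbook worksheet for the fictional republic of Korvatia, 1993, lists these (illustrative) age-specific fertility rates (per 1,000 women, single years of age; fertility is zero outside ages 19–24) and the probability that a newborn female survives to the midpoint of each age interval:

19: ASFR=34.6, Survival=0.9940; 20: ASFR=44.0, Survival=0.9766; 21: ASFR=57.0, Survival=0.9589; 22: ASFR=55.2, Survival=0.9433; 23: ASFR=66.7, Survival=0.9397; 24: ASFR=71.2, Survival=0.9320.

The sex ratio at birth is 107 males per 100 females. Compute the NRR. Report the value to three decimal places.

Proportion female at birth = 100 / (100 + 107) = 0.48309.
Survival-weighted fertility by age (1·fₓ·Sₓ):
  19: 1 × 34.6/1000 × 0.9940 = 0.03439
  20: 1 × 44.0/1000 × 0.9766 = 0.04297
  21: 1 × 57.0/1000 × 0.9589 = 0.05466
  22: 1 × 55.2/1000 × 0.9433 = 0.05207
  23: 1 × 66.7/1000 × 0.9397 = 0.06268
  24: 1 × 71.2/1000 × 0.9320 = 0.06636
Sum = 0.31313
NRR = 0.48309 × 0.31313 = 0.15127

0.151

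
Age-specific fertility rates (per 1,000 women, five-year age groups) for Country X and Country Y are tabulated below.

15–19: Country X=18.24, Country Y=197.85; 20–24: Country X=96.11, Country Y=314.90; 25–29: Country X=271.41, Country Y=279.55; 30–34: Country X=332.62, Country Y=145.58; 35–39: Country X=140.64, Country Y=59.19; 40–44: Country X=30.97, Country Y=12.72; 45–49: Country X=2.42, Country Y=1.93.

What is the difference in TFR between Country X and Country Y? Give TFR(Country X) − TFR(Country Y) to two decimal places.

Country X:
  Sum of ASFRs = 18.24 + 96.11 + 271.41 + 332.62 + 140.64 + 30.97 + 2.42 = 892.41
  TFR = 5 × 892.41 / 1000 = 4.46205
Country Y:
  Sum of ASFRs = 197.85 + 314.90 + 279.55 + 145.58 + 59.19 + 12.72 + 1.93 = 1011.72
  TFR = 5 × 1011.72 / 1000 = 5.0586
Difference = 4.46205 − 5.0586 = -0.59655

-0.60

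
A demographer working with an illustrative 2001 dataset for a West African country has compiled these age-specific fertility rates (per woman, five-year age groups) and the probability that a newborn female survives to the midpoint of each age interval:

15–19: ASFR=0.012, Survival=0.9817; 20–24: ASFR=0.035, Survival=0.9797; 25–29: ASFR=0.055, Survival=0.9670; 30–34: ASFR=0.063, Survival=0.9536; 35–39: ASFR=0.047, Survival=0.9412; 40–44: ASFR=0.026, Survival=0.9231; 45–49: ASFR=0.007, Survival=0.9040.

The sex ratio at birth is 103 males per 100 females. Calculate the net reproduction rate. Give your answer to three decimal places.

0.576

Proportion female at birth = 100 / (100 + 103) = 0.49261.
Per-age-group product (5 × ASFR × survival probability):
  15–19: 5 × 0.012 × 0.9817 = 0.05890
  20–24: 5 × 0.035 × 0.9797 = 0.17145
  25–29: 5 × 0.055 × 0.9670 = 0.26593
  30–34: 5 × 0.063 × 0.9536 = 0.30038
  35–39: 5 × 0.047 × 0.9412 = 0.22118
  40–44: 5 × 0.026 × 0.9231 = 0.12000
  45–49: 5 × 0.007 × 0.9040 = 0.03164
Sum = 1.16948
NRR = 0.49261 × 1.16948 = 0.57610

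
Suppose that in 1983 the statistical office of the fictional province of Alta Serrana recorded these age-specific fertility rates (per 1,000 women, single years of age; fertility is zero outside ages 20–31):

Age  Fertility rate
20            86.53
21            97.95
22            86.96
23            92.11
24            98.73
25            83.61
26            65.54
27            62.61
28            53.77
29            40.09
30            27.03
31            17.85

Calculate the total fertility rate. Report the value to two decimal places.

0.81

Sum of ASFRs = 86.53 + 97.95 + 86.96 + 92.11 + 98.73 + 83.61 + 65.54 + 62.61 + 53.77 + 40.09 + 27.03 + 17.85 = 812.78
TFR = 812.78 / 1000 = 0.81278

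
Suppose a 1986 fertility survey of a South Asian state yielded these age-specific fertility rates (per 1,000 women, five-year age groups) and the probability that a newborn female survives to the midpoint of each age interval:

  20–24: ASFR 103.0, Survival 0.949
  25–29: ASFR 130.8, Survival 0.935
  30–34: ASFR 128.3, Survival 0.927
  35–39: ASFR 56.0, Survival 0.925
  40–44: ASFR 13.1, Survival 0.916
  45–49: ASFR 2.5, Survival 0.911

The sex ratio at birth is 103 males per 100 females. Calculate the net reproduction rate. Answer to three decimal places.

0.998

Proportion female at birth = 100 / (100 + 103) = 0.49261.
Weighting each age-specific rate by interval width and survival:
  20–24: 5 × 103.0/1000 × 0.949 = 0.48874
  25–29: 5 × 130.8/1000 × 0.935 = 0.61149
  30–34: 5 × 128.3/1000 × 0.927 = 0.59467
  35–39: 5 × 56.0/1000 × 0.925 = 0.25900
  40–44: 5 × 13.1/1000 × 0.916 = 0.06000
  45–49: 5 × 2.5/1000 × 0.911 = 0.01139
Sum = 2.02529
NRR = 0.49261 × 2.02529 = 0.99768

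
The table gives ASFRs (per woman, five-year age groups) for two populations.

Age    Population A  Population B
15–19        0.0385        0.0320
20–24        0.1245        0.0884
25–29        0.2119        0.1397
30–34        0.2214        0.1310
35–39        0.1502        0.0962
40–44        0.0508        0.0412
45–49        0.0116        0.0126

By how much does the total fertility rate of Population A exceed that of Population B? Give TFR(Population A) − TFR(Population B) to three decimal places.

Population A:
  Sum of ASFRs = 0.0385 + 0.1245 + 0.2119 + 0.2214 + 0.1502 + 0.0508 + 0.0116 = 0.8089
  TFR = 5 × 0.8089 = 4.0445
Population B:
  Sum of ASFRs = 0.0320 + 0.0884 + 0.1397 + 0.1310 + 0.0962 + 0.0412 + 0.0126 = 0.5411
  TFR = 5 × 0.5411 = 2.7055
Difference = 4.0445 − 2.7055 = 1.339

1.339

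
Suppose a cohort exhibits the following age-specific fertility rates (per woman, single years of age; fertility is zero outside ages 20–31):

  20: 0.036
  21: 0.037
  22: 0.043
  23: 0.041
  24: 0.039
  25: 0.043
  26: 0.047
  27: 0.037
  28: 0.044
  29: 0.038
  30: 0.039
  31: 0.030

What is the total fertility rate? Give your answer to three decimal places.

0.474

Sum of ASFRs = 0.036 + 0.037 + 0.043 + 0.041 + 0.039 + 0.043 + 0.047 + 0.037 + 0.044 + 0.038 + 0.039 + 0.030 = 0.474
TFR = 0.474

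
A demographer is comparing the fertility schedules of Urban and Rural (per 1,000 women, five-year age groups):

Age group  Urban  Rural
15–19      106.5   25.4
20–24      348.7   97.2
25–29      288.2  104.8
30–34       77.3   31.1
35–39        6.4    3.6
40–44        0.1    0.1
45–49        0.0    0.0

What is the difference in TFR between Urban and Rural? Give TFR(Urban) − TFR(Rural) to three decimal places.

2.825

Urban:
  Sum of ASFRs = 106.5 + 348.7 + 288.2 + 77.3 + 6.4 + 0.1 + 0.0 = 827.2
  TFR = 5 × 827.2 / 1000 = 4.136
Rural:
  Sum of ASFRs = 25.4 + 97.2 + 104.8 + 31.1 + 3.6 + 0.1 + 0.0 = 262.2
  TFR = 5 × 262.2 / 1000 = 1.311
Difference = 4.136 − 1.311 = 2.825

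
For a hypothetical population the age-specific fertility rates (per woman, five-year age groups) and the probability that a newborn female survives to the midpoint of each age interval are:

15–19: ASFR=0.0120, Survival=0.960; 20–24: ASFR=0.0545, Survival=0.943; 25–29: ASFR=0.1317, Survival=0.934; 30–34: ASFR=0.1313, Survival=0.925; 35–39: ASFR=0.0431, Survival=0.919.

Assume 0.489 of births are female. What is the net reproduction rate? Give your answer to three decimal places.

Proportion female at birth = 0.489.
Each age group contributes 5 × ASFR × survival:
  15–19: 5 × 0.0120 × 0.960 = 0.05760
  20–24: 5 × 0.0545 × 0.943 = 0.25697
  25–29: 5 × 0.1317 × 0.934 = 0.61504
  30–34: 5 × 0.1313 × 0.925 = 0.60726
  35–39: 5 × 0.0431 × 0.919 = 0.19804
Sum = 1.73491
NRR = 0.489 × 1.73491 = 0.84837
With NRR below 1 the population is below replacement fertility.

0.848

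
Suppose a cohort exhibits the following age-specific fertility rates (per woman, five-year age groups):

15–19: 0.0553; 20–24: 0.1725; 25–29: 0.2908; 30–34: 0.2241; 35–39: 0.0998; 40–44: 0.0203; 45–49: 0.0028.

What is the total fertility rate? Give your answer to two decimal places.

4.33

Sum of ASFRs = 0.0553 + 0.1725 + 0.2908 + 0.2241 + 0.0998 + 0.0203 + 0.0028 = 0.8656
TFR = 5 × 0.8656 = 4.328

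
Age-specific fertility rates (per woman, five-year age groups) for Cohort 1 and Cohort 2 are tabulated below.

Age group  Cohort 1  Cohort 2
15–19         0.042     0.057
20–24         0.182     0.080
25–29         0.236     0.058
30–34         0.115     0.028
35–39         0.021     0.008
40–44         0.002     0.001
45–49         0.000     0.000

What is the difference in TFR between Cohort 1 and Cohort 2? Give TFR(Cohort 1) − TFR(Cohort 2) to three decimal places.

1.830

Cohort 1:
  Sum of ASFRs = 0.042 + 0.182 + 0.236 + 0.115 + 0.021 + 0.002 + 0.000 = 0.598
  TFR = 5 × 0.598 = 2.99
Cohort 2:
  Sum of ASFRs = 0.057 + 0.080 + 0.058 + 0.028 + 0.008 + 0.001 + 0.000 = 0.232
  TFR = 5 × 0.232 = 1.16
Difference = 2.99 − 1.16 = 1.83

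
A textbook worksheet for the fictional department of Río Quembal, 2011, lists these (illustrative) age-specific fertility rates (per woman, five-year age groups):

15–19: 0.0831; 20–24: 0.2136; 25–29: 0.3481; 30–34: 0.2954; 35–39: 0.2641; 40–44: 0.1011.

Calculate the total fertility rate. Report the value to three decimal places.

Sum of ASFRs = 0.0831 + 0.2136 + 0.3481 + 0.2954 + 0.2641 + 0.1011 = 1.3054
TFR = 5 × 1.3054 = 6.527

6.527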